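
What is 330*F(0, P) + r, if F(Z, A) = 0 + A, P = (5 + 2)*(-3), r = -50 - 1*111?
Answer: -7091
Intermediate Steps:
r = -161 (r = -50 - 111 = -161)
P = -21 (P = 7*(-3) = -21)
F(Z, A) = A
330*F(0, P) + r = 330*(-21) - 161 = -6930 - 161 = -7091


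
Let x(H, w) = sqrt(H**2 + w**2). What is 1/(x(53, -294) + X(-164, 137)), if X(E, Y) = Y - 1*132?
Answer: -1/17844 + sqrt(89245)/89220 ≈ 0.0032923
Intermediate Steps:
X(E, Y) = -132 + Y (X(E, Y) = Y - 132 = -132 + Y)
1/(x(53, -294) + X(-164, 137)) = 1/(sqrt(53**2 + (-294)**2) + (-132 + 137)) = 1/(sqrt(2809 + 86436) + 5) = 1/(sqrt(89245) + 5) = 1/(5 + sqrt(89245))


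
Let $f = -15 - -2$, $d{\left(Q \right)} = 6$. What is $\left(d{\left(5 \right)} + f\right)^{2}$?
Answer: $49$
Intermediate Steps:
$f = -13$ ($f = -15 + 2 = -13$)
$\left(d{\left(5 \right)} + f\right)^{2} = \left(6 - 13\right)^{2} = \left(-7\right)^{2} = 49$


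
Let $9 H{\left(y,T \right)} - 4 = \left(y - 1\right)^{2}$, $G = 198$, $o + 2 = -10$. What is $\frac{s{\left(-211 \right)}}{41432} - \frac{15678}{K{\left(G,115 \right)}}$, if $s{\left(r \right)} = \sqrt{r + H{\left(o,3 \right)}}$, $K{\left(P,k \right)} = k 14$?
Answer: $- \frac{7839}{805} + \frac{i \sqrt{1726}}{124296} \approx -9.7379 + 0.00033424 i$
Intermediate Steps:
$o = -12$ ($o = -2 - 10 = -12$)
$K{\left(P,k \right)} = 14 k$
$H{\left(y,T \right)} = \frac{4}{9} + \frac{\left(-1 + y\right)^{2}}{9}$ ($H{\left(y,T \right)} = \frac{4}{9} + \frac{\left(y - 1\right)^{2}}{9} = \frac{4}{9} + \frac{\left(-1 + y\right)^{2}}{9}$)
$s{\left(r \right)} = \sqrt{\frac{173}{9} + r}$ ($s{\left(r \right)} = \sqrt{r + \left(\frac{4}{9} + \frac{\left(-1 - 12\right)^{2}}{9}\right)} = \sqrt{r + \left(\frac{4}{9} + \frac{\left(-13\right)^{2}}{9}\right)} = \sqrt{r + \left(\frac{4}{9} + \frac{1}{9} \cdot 169\right)} = \sqrt{r + \left(\frac{4}{9} + \frac{169}{9}\right)} = \sqrt{r + \frac{173}{9}} = \sqrt{\frac{173}{9} + r}$)
$\frac{s{\left(-211 \right)}}{41432} - \frac{15678}{K{\left(G,115 \right)}} = \frac{\frac{1}{3} \sqrt{173 + 9 \left(-211\right)}}{41432} - \frac{15678}{14 \cdot 115} = \frac{\sqrt{173 - 1899}}{3} \cdot \frac{1}{41432} - \frac{15678}{1610} = \frac{\sqrt{-1726}}{3} \cdot \frac{1}{41432} - \frac{7839}{805} = \frac{i \sqrt{1726}}{3} \cdot \frac{1}{41432} - \frac{7839}{805} = \frac{i \sqrt{1726}}{124296} - \frac{7839}{805} = - \frac{7839}{805} + \frac{i \sqrt{1726}}{124296}$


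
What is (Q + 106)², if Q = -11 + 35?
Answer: 16900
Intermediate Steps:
Q = 24
(Q + 106)² = (24 + 106)² = 130² = 16900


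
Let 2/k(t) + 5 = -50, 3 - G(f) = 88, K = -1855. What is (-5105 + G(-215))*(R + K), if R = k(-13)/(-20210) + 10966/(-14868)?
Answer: 1326429658777393/137721045 ≈ 9.6313e+6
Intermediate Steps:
G(f) = -85 (G(f) = 3 - 1*88 = 3 - 88 = -85)
k(t) = -2/55 (k(t) = 2/(-5 - 50) = 2/(-55) = 2*(-1/55) = -2/55)
R = -3047306891/4131631350 (R = -2/55/(-20210) + 10966/(-14868) = -2/55*(-1/20210) + 10966*(-1/14868) = 1/555775 - 5483/7434 = -3047306891/4131631350 ≈ -0.73756)
(-5105 + G(-215))*(R + K) = (-5105 - 85)*(-3047306891/4131631350 - 1855) = -5190*(-7667223461141/4131631350) = 1326429658777393/137721045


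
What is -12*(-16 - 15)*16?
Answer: 5952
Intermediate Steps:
-12*(-16 - 15)*16 = -12*(-31)*16 = 372*16 = 5952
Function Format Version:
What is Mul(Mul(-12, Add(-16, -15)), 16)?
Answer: 5952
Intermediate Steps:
Mul(Mul(-12, Add(-16, -15)), 16) = Mul(Mul(-12, -31), 16) = Mul(372, 16) = 5952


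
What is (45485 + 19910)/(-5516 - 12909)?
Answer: -1189/335 ≈ -3.5493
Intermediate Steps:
(45485 + 19910)/(-5516 - 12909) = 65395/(-18425) = 65395*(-1/18425) = -1189/335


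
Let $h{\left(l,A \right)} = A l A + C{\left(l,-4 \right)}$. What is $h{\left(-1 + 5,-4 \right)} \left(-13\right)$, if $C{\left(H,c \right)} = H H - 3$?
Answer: $-1001$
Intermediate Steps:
$C{\left(H,c \right)} = -3 + H^{2}$ ($C{\left(H,c \right)} = H^{2} - 3 = -3 + H^{2}$)
$h{\left(l,A \right)} = -3 + l^{2} + l A^{2}$ ($h{\left(l,A \right)} = A l A + \left(-3 + l^{2}\right) = l A^{2} + \left(-3 + l^{2}\right) = -3 + l^{2} + l A^{2}$)
$h{\left(-1 + 5,-4 \right)} \left(-13\right) = \left(-3 + \left(-1 + 5\right)^{2} + \left(-1 + 5\right) \left(-4\right)^{2}\right) \left(-13\right) = \left(-3 + 4^{2} + 4 \cdot 16\right) \left(-13\right) = \left(-3 + 16 + 64\right) \left(-13\right) = 77 \left(-13\right) = -1001$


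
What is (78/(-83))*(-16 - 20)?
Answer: 2808/83 ≈ 33.831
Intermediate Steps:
(78/(-83))*(-16 - 20) = (78*(-1/83))*(-36) = -78/83*(-36) = 2808/83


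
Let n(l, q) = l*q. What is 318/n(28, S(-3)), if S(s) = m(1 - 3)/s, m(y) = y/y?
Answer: -477/14 ≈ -34.071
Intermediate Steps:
m(y) = 1
S(s) = 1/s
318/n(28, S(-3)) = 318/((28/(-3))) = 318/((28*(-1/3))) = 318/(-28/3) = 318*(-3/28) = -477/14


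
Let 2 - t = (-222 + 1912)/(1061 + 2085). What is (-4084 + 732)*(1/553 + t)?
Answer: -328502704/66913 ≈ -4909.4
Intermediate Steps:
t = 177/121 (t = 2 - (-222 + 1912)/(1061 + 2085) = 2 - 1690/3146 = 2 - 1*65/121 = 2 - 65/121 = 177/121 ≈ 1.4628)
(-4084 + 732)*(1/553 + t) = (-4084 + 732)*(1/553 + 177/121) = -3352*(1/553 + 177/121) = -3352*98002/66913 = -328502704/66913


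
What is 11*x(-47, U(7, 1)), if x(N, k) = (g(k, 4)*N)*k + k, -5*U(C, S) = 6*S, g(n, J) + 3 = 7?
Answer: 12342/5 ≈ 2468.4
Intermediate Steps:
g(n, J) = 4 (g(n, J) = -3 + 7 = 4)
U(C, S) = -6*S/5
x(N, k) = k + 4*N*k (x(N, k) = (4*N)*k + k = 4*N*k + k = k + 4*N*k)
11*x(-47, U(7, 1)) = 11*((-6/5*1)*(1 + 4*(-47))) = 11*(-6*(1 - 188)/5) = 11*(-6/5*(-187)) = 11*(1122/5) = 12342/5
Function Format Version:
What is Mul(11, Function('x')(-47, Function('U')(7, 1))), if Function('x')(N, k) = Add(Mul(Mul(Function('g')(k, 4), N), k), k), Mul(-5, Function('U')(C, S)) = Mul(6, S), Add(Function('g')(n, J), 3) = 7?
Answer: Rational(12342, 5) ≈ 2468.4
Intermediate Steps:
Function('g')(n, J) = 4 (Function('g')(n, J) = Add(-3, 7) = 4)
Function('U')(C, S) = Mul(Rational(-6, 5), S) (Function('U')(C, S) = Mul(Rational(-1, 5), Mul(6, S)) = Mul(Rational(-6, 5), S))
Function('x')(N, k) = Add(k, Mul(4, N, k)) (Function('x')(N, k) = Add(Mul(Mul(4, N), k), k) = Add(Mul(4, N, k), k) = Add(k, Mul(4, N, k)))
Mul(11, Function('x')(-47, Function('U')(7, 1))) = Mul(11, Mul(Mul(Rational(-6, 5), 1), Add(1, Mul(4, -47)))) = Mul(11, Mul(Rational(-6, 5), Add(1, -188))) = Mul(11, Mul(Rational(-6, 5), -187)) = Mul(11, Rational(1122, 5)) = Rational(12342, 5)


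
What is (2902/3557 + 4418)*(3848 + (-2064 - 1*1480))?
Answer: 4778189312/3557 ≈ 1.3433e+6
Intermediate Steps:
(2902/3557 + 4418)*(3848 + (-2064 - 1*1480)) = (2902*(1/3557) + 4418)*(3848 + (-2064 - 1480)) = (2902/3557 + 4418)*(3848 - 3544) = (15717728/3557)*304 = 4778189312/3557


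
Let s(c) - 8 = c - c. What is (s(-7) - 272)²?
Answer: 69696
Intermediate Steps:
s(c) = 8 (s(c) = 8 + (c - c) = 8 + 0 = 8)
(s(-7) - 272)² = (8 - 272)² = (-264)² = 69696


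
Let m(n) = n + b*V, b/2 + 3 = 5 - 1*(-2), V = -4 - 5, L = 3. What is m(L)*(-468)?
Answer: 32292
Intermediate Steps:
V = -9
b = 8 (b = -6 + 2*(5 - 1*(-2)) = -6 + 2*(5 + 2) = -6 + 2*7 = -6 + 14 = 8)
m(n) = -72 + n (m(n) = n + 8*(-9) = n - 72 = -72 + n)
m(L)*(-468) = (-72 + 3)*(-468) = -69*(-468) = 32292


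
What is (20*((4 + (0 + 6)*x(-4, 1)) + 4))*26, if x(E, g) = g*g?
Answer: 7280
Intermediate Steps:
x(E, g) = g²
(20*((4 + (0 + 6)*x(-4, 1)) + 4))*26 = (20*((4 + (0 + 6)*1²) + 4))*26 = (20*((4 + 6*1) + 4))*26 = (20*((4 + 6) + 4))*26 = (20*(10 + 4))*26 = (20*14)*26 = 280*26 = 7280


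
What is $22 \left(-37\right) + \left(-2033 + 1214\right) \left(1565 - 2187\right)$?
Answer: $508604$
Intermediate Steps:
$22 \left(-37\right) + \left(-2033 + 1214\right) \left(1565 - 2187\right) = -814 - -509418 = -814 + 509418 = 508604$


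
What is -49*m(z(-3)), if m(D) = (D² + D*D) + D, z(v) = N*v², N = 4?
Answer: -128772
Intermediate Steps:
z(v) = 4*v²
m(D) = D + 2*D² (m(D) = (D² + D²) + D = 2*D² + D = D + 2*D²)
-49*m(z(-3)) = -49*4*(-3)²*(1 + 2*(4*(-3)²)) = -49*4*9*(1 + 2*(4*9)) = -1764*(1 + 2*36) = -1764*(1 + 72) = -1764*73 = -49*2628 = -128772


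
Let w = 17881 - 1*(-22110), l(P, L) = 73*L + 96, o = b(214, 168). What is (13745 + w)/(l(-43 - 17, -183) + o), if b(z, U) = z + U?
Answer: -53736/12881 ≈ -4.1717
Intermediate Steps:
b(z, U) = U + z
o = 382 (o = 168 + 214 = 382)
l(P, L) = 96 + 73*L
w = 39991 (w = 17881 + 22110 = 39991)
(13745 + w)/(l(-43 - 17, -183) + o) = (13745 + 39991)/((96 + 73*(-183)) + 382) = 53736/((96 - 13359) + 382) = 53736/(-13263 + 382) = 53736/(-12881) = 53736*(-1/12881) = -53736/12881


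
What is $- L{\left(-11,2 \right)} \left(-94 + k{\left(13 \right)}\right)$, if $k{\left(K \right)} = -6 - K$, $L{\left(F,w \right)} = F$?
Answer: $-1243$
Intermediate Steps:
$- L{\left(-11,2 \right)} \left(-94 + k{\left(13 \right)}\right) = - \left(-11\right) \left(-94 - 19\right) = - \left(-11\right) \left(-113\right) = \left(-1\right) 1243 = -1243$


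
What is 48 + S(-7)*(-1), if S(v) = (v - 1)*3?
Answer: 72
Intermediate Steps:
S(v) = -3 + 3*v (S(v) = (-1 + v)*3 = -3 + 3*v)
48 + S(-7)*(-1) = 48 + (-3 + 3*(-7))*(-1) = 48 + (-3 - 21)*(-1) = 48 - 24*(-1) = 48 + 24 = 72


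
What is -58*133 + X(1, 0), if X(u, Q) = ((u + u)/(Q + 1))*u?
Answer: -7712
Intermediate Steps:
X(u, Q) = 2*u²/(1 + Q) (X(u, Q) = ((2*u)/(1 + Q))*u = (2*u/(1 + Q))*u = 2*u²/(1 + Q))
-58*133 + X(1, 0) = -58*133 + 2*1²/(1 + 0) = -7714 + 2*1/1 = -7714 + 2*1*1 = -7714 + 2 = -7712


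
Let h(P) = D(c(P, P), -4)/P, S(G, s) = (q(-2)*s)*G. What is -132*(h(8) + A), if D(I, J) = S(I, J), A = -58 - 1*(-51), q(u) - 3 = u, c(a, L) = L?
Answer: 1452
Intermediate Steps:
q(u) = 3 + u
A = -7 (A = -58 + 51 = -7)
S(G, s) = G*s (S(G, s) = ((3 - 2)*s)*G = (1*s)*G = s*G = G*s)
D(I, J) = I*J
h(P) = -4 (h(P) = (P*(-4))/P = (-4*P)/P = -4)
-132*(h(8) + A) = -132*(-4 - 7) = -132*(-11) = 1452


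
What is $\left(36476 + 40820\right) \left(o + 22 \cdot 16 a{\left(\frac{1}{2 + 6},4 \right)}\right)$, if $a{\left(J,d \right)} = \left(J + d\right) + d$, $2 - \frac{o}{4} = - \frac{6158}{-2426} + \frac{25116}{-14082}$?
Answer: $\frac{630452887024128}{2846911} \approx 2.2145 \cdot 10^{8}$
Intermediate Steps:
$o = \frac{14180108}{2846911}$ ($o = 8 - 4 \left(- \frac{6158}{-2426} + \frac{25116}{-14082}\right) = 8 - 4 \left(\left(-6158\right) \left(- \frac{1}{2426}\right) + 25116 \left(- \frac{1}{14082}\right)\right) = 8 - 4 \left(\frac{3079}{1213} - \frac{4186}{2347}\right) = 8 - \frac{8595180}{2846911} = \frac{14180108}{2846911} \approx 4.9809$)
$a{\left(J,d \right)} = J + 2 d$
$\left(36476 + 40820\right) \left(o + 22 \cdot 16 a{\left(\frac{1}{2 + 6},4 \right)}\right) = \left(36476 + 40820\right) \left(\frac{14180108}{2846911} + 22 \cdot 16 \left(\frac{1}{2 + 6} + 2 \cdot 4\right)\right) = 77296 \left(\frac{14180108}{2846911} + 352 \left(\frac{1}{8} + 8\right)\right) = 77296 \left(\frac{14180108}{2846911} + 352 \cdot \frac{65}{8}\right) = 77296 \left(\frac{14180108}{2846911} + 2860\right) = 77296 \cdot \frac{8156345568}{2846911} = \frac{630452887024128}{2846911}$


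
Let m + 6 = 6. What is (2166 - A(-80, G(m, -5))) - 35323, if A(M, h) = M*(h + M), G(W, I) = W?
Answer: -39557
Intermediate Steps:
m = 0 (m = -6 + 6 = 0)
A(M, h) = M*(M + h)
(2166 - A(-80, G(m, -5))) - 35323 = (2166 - (-80)*(-80 + 0)) - 35323 = (2166 - (-80)*(-80)) - 35323 = (2166 - 1*6400) - 35323 = (2166 - 6400) - 35323 = -4234 - 35323 = -39557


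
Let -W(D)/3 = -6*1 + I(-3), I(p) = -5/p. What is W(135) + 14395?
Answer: 14408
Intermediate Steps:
W(D) = 13 (W(D) = -3*(-6*1 - 5/(-3)) = -3*(-6 - 5*(-⅓)) = -3*(-6 + 5/3) = -3*(-13/3) = 13)
W(135) + 14395 = 13 + 14395 = 14408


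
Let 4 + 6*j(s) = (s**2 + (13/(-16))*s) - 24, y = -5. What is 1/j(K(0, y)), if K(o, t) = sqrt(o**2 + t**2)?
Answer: -96/113 ≈ -0.84956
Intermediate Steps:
j(s) = -14/3 - 13*s/96 + s**2/6 (j(s) = -2/3 + ((s**2 + (13/(-16))*s) - 24)/6 = -2/3 + ((s**2 + (13*(-1/16))*s) - 24)/6 = -2/3 + ((s**2 - 13*s/16) - 24)/6 = -2/3 + (-24 + s**2 - 13*s/16)/6 = -2/3 + (-4 - 13*s/96 + s**2/6) = -14/3 - 13*s/96 + s**2/6)
1/j(K(0, y)) = 1/(-14/3 - 13*sqrt(0**2 + (-5)**2)/96 + (sqrt(0**2 + (-5)**2))**2/6) = 1/(-14/3 - 13*sqrt(0 + 25)/96 + (sqrt(0 + 25))**2/6) = 1/(-14/3 - 13*sqrt(25)/96 + (sqrt(25))**2/6) = 1/(-14/3 - 13/96*5 + (1/6)*5**2) = 1/(-14/3 - 65/96 + (1/6)*25) = 1/(-14/3 - 65/96 + 25/6) = 1/(-113/96) = -96/113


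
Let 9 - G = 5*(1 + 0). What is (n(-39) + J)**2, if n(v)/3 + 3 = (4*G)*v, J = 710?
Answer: 1371241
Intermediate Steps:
G = 4 (G = 9 - 5*(1 + 0) = 9 - 5 = 4)
n(v) = -9 + 48*v (n(v) = -9 + 3*((4*4)*v) = -9 + 3*(16*v) = -9 + 48*v)
(n(-39) + J)**2 = ((-9 + 48*(-39)) + 710)**2 = ((-9 - 1872) + 710)**2 = (-1881 + 710)**2 = (-1171)**2 = 1371241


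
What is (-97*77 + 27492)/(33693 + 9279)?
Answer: 20023/42972 ≈ 0.46595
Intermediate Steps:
(-97*77 + 27492)/(33693 + 9279) = (-7469 + 27492)/42972 = 20023*(1/42972) = 20023/42972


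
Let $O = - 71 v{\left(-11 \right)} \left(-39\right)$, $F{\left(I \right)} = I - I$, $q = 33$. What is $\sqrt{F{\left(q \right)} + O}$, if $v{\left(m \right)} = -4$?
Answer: $2 i \sqrt{2769} \approx 105.24 i$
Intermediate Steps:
$F{\left(I \right)} = 0$
$O = -11076$ ($O = \left(-71\right) \left(-4\right) \left(-39\right) = 284 \left(-39\right) = -11076$)
$\sqrt{F{\left(q \right)} + O} = \sqrt{0 - 11076} = \sqrt{-11076} = 2 i \sqrt{2769}$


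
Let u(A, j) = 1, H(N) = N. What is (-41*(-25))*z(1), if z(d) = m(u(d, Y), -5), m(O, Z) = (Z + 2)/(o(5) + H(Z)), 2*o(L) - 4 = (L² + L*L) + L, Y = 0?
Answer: -6150/49 ≈ -125.51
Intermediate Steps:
o(L) = 2 + L² + L/2 (o(L) = 2 + ((L² + L*L) + L)/2 = 2 + ((L² + L²) + L)/2 = 2 + (2*L² + L)/2 = 2 + (L + 2*L²)/2 = 2 + (L² + L/2) = 2 + L² + L/2)
m(O, Z) = (2 + Z)/(59/2 + Z) (m(O, Z) = (Z + 2)/((2 + 5² + (½)*5) + Z) = (2 + Z)/((2 + 25 + 5/2) + Z) = (2 + Z)/(59/2 + Z))
z(d) = -6/49 (z(d) = 2*(2 - 5)/(59 + 2*(-5)) = 2*(-3)/(59 - 10) = 2*(-3)/49 = 2*(1/49)*(-3) = -6/49)
(-41*(-25))*z(1) = -41*(-25)*(-6/49) = 1025*(-6/49) = -6150/49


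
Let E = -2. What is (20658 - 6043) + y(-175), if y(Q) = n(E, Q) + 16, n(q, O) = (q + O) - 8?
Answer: 14446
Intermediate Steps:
n(q, O) = -8 + O + q (n(q, O) = (O + q) - 8 = -8 + O + q)
y(Q) = 6 + Q (y(Q) = (-8 + Q - 2) + 16 = (-10 + Q) + 16 = 6 + Q)
(20658 - 6043) + y(-175) = (20658 - 6043) + (6 - 175) = 14615 - 169 = 14446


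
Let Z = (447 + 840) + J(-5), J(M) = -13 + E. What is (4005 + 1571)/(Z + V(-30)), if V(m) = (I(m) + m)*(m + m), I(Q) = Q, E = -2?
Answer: 697/609 ≈ 1.1445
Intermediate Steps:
J(M) = -15 (J(M) = -13 - 2 = -15)
V(m) = 4*m**2 (V(m) = (m + m)*(m + m) = (2*m)*(2*m) = 4*m**2)
Z = 1272 (Z = (447 + 840) - 15 = 1287 - 15 = 1272)
(4005 + 1571)/(Z + V(-30)) = (4005 + 1571)/(1272 + 4*(-30)**2) = 5576/(1272 + 4*900) = 5576/(1272 + 3600) = 5576/4872 = 5576*(1/4872) = 697/609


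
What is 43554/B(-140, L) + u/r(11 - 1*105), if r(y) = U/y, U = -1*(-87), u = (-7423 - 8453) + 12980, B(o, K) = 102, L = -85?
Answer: 309373/87 ≈ 3556.0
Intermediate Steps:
u = -2896 (u = -15876 + 12980 = -2896)
U = 87
r(y) = 87/y
43554/B(-140, L) + u/r(11 - 1*105) = 43554/102 - 2896/(87/(11 - 1*105)) = 43554*(1/102) - 2896/(87/(11 - 105)) = 427 - 2896/(87/(-94)) = 427 - 2896/(87*(-1/94)) = 427 - 2896/(-87/94) = 427 - 2896*(-94/87) = 427 + 272224/87 = 309373/87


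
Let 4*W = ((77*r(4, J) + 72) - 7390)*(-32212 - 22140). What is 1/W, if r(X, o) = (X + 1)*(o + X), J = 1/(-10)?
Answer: 1/79034602 ≈ 1.2653e-8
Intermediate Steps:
J = -⅒ ≈ -0.10000
r(X, o) = (1 + X)*(X + o)
W = 79034602 (W = (((77*(4 - ⅒ + 4² + 4*(-⅒)) + 72) - 7390)*(-32212 - 22140))/4 = (((77*(4 - ⅒ + 16 - ⅖) + 72) - 7390)*(-54352))/4 = (((77*(39/2) + 72) - 7390)*(-54352))/4 = (((3003/2 + 72) - 7390)*(-54352))/4 = ((3147/2 - 7390)*(-54352))/4 = (-11633/2*(-54352))/4 = (¼)*316138408 = 79034602)
1/W = 1/79034602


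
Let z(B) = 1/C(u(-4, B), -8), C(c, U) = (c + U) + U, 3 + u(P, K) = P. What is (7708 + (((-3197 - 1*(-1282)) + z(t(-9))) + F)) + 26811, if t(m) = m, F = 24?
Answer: 750443/23 ≈ 32628.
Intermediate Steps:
u(P, K) = -3 + P
C(c, U) = c + 2*U (C(c, U) = (U + c) + U = c + 2*U)
z(B) = -1/23 (z(B) = 1/((-3 - 4) + 2*(-8)) = 1/(-7 - 16) = 1/(-23) = -1/23)
(7708 + (((-3197 - 1*(-1282)) + z(t(-9))) + F)) + 26811 = (7708 + (((-3197 - 1*(-1282)) - 1/23) + 24)) + 26811 = (7708 + (((-3197 + 1282) - 1/23) + 24)) + 26811 = (7708 + ((-1915 - 1/23) + 24)) + 26811 = (7708 + (-44046/23 + 24)) + 26811 = (7708 - 43494/23) + 26811 = 133790/23 + 26811 = 750443/23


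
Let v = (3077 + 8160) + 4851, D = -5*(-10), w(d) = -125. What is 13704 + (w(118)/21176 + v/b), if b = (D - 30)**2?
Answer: 7276186943/529400 ≈ 13744.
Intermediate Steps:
D = 50
b = 400 (b = (50 - 30)**2 = 20**2 = 400)
v = 16088 (v = 11237 + 4851 = 16088)
13704 + (w(118)/21176 + v/b) = 13704 + (-125/21176 + 16088/400) = 13704 + (-125*1/21176 + 16088*(1/400)) = 13704 + (-125/21176 + 2011/50) = 13704 + 21289343/529400 = 7276186943/529400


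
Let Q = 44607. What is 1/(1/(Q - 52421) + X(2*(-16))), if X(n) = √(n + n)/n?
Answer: -31256/15264653 + 61058596*I/15264653 ≈ -0.0020476 + 4.0*I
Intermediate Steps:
X(n) = √2/√n (X(n) = √(2*n)/n = (√2*√n)/n = √2/√n)
1/(1/(Q - 52421) + X(2*(-16))) = 1/(1/(44607 - 52421) + √2/√(2*(-16))) = 1/(1/(-7814) + √2/√(-32)) = 1/(-1/7814 + √2*(-I*√2/8)) = 1/(-1/7814 - I/4) = 244234384*(-1/7814 + I/4)/15264653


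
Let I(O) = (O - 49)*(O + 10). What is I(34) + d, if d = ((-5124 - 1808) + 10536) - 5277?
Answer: -2333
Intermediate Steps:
I(O) = (-49 + O)*(10 + O)
d = -1673 (d = (-6932 + 10536) - 5277 = 3604 - 5277 = -1673)
I(34) + d = (-490 + 34² - 39*34) - 1673 = (-490 + 1156 - 1326) - 1673 = -660 - 1673 = -2333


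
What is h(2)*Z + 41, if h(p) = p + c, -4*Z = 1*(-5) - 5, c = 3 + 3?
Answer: 61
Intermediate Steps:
c = 6
Z = 5/2 (Z = -(1*(-5) - 5)/4 = -(-5 - 5)/4 = -1/4*(-10) = 5/2 ≈ 2.5000)
h(p) = 6 + p (h(p) = p + 6 = 6 + p)
h(2)*Z + 41 = (6 + 2)*(5/2) + 41 = 8*(5/2) + 41 = 20 + 41 = 61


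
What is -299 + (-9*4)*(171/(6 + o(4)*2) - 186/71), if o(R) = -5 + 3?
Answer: -233071/71 ≈ -3282.7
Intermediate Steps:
o(R) = -2
-299 + (-9*4)*(171/(6 + o(4)*2) - 186/71) = -299 + (-9*4)*(171/(6 - 2*2) - 186/71) = -299 - 36*(171/(6 - 4) - 186*1/71) = -299 - 36*(171/2 - 186/71) = -299 - 36*11769/142 = -299 - 211842/71 = -233071/71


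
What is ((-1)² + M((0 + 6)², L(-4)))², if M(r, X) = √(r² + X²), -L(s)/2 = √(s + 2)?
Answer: 1289 + 4*√322 ≈ 1360.8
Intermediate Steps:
L(s) = -2*√(2 + s) (L(s) = -2*√(s + 2) = -2*√(2 + s))
M(r, X) = √(X² + r²)
((-1)² + M((0 + 6)², L(-4)))² = ((-1)² + √((-2*√(2 - 4))² + ((0 + 6)²)²))² = (1 + √((-2*I*√2)² + (6²)²))² = (1 + √((-2*I*√2)² + 36²))² = (1 + √((-2*I*√2)² + 1296))² = (1 + √(-8 + 1296))² = (1 + √1288)² = (1 + 2*√322)²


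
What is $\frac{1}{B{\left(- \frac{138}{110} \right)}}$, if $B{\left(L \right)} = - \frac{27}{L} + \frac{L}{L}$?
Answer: $\frac{23}{518} \approx 0.044402$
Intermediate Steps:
$B{\left(L \right)} = 1 - \frac{27}{L}$ ($B{\left(L \right)} = - \frac{27}{L} + 1 = 1 - \frac{27}{L}$)
$\frac{1}{B{\left(- \frac{138}{110} \right)}} = \frac{1}{\frac{1}{\left(-138\right) \frac{1}{110}} \left(-27 - \frac{138}{110}\right)} = \frac{1}{\frac{1}{\left(-138\right) \frac{1}{110}} \left(-27 - \frac{69}{55}\right)} = \frac{1}{\frac{1}{- \frac{69}{55}} \left(-27 - \frac{69}{55}\right)} = \frac{1}{\left(- \frac{55}{69}\right) \left(- \frac{1554}{55}\right)} = \frac{1}{\frac{518}{23}} = \frac{23}{518}$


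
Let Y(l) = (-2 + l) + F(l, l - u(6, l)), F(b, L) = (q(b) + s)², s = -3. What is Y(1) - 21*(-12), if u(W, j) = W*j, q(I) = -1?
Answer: 267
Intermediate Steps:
F(b, L) = 16 (F(b, L) = (-1 - 3)² = (-4)² = 16)
Y(l) = 14 + l (Y(l) = (-2 + l) + 16 = 14 + l)
Y(1) - 21*(-12) = (14 + 1) - 21*(-12) = 15 + 252 = 267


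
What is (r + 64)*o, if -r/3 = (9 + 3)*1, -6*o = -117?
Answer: 546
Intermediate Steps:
o = 39/2 (o = -1/6*(-117) = 39/2 ≈ 19.500)
r = -36 (r = -3*(9 + 3) = -36 ≈ -36.000)
(r + 64)*o = (-36 + 64)*(39/2) = 28*(39/2) = 546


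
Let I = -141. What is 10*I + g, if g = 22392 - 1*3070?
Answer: 17912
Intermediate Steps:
g = 19322 (g = 22392 - 3070 = 19322)
10*I + g = 10*(-141) + 19322 = -1410 + 19322 = 17912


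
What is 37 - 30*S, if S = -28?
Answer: 877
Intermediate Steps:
37 - 30*S = 37 - 30*(-28) = 37 + 840 = 877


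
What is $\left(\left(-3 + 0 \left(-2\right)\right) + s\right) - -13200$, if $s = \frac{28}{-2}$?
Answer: $13183$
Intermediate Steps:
$s = -14$ ($s = 28 \left(- \frac{1}{2}\right) = -14$)
$\left(\left(-3 + 0 \left(-2\right)\right) + s\right) - -13200 = \left(\left(-3 + 0 \left(-2\right)\right) - 14\right) - -13200 = \left(\left(-3 + 0\right) - 14\right) + 13200 = \left(-3 - 14\right) + 13200 = -17 + 13200 = 13183$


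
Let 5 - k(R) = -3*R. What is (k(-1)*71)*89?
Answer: 12638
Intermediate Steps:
k(R) = 5 + 3*R (k(R) = 5 - (-3)*R = 5 + 3*R)
(k(-1)*71)*89 = ((5 + 3*(-1))*71)*89 = ((5 - 3)*71)*89 = (2*71)*89 = 142*89 = 12638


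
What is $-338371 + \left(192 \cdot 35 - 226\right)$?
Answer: $-331877$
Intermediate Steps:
$-338371 + \left(192 \cdot 35 - 226\right) = -338371 + \left(6720 - 226\right) = -338371 + 6494 = -331877$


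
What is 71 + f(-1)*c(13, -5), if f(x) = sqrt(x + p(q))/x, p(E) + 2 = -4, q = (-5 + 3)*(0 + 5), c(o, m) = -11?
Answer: 71 + 11*I*sqrt(7) ≈ 71.0 + 29.103*I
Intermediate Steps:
q = -10 (q = -2*5 = -10)
p(E) = -6 (p(E) = -2 - 4 = -6)
f(x) = sqrt(-6 + x)/x (f(x) = sqrt(x - 6)/x = sqrt(-6 + x)/x)
71 + f(-1)*c(13, -5) = 71 + (sqrt(-6 - 1)/(-1))*(-11) = 71 - sqrt(-7)*(-11) = 71 - I*sqrt(7)*(-11) = 71 + 11*I*sqrt(7)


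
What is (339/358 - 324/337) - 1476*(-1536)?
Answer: 273520888107/120646 ≈ 2.2671e+6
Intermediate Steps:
(339/358 - 324/337) - 1476*(-1536) = (339*(1/358) - 324*1/337) + 2267136 = (339/358 - 324/337) + 2267136 = -1749/120646 + 2267136 = 273520888107/120646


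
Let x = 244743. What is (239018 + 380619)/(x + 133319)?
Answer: 619637/378062 ≈ 1.6390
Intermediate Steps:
(239018 + 380619)/(x + 133319) = (239018 + 380619)/(244743 + 133319) = 619637/378062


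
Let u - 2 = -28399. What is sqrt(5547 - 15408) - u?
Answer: 28397 + I*sqrt(9861) ≈ 28397.0 + 99.303*I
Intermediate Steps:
u = -28397 (u = 2 - 28399 = -28397)
sqrt(5547 - 15408) - u = sqrt(5547 - 15408) - 1*(-28397) = sqrt(-9861) + 28397 = I*sqrt(9861) + 28397 = 28397 + I*sqrt(9861)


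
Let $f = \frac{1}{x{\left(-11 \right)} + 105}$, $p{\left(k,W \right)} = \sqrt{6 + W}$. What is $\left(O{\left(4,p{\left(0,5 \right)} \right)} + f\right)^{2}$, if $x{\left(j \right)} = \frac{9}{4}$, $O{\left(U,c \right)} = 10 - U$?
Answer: $\frac{6646084}{184041} \approx 36.112$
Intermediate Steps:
$x{\left(j \right)} = \frac{9}{4}$ ($x{\left(j \right)} = 9 \cdot \frac{1}{4} = \frac{9}{4}$)
$f = \frac{4}{429}$ ($f = \frac{1}{\frac{9}{4} + 105} = \frac{1}{\frac{429}{4}} = \frac{4}{429} \approx 0.009324$)
$\left(O{\left(4,p{\left(0,5 \right)} \right)} + f\right)^{2} = \left(\left(10 - 4\right) + \frac{4}{429}\right)^{2} = \left(6 + \frac{4}{429}\right)^{2} = \left(\frac{2578}{429}\right)^{2} = \frac{6646084}{184041}$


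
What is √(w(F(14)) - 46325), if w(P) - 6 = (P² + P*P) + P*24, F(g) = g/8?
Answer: I*√740334/4 ≈ 215.11*I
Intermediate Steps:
F(g) = g/8 (F(g) = g*(⅛) = g/8)
w(P) = 6 + 2*P² + 24*P (w(P) = 6 + ((P² + P*P) + P*24) = 6 + ((P² + P²) + 24*P) = 6 + (2*P² + 24*P) = 6 + 2*P² + 24*P)
√(w(F(14)) - 46325) = √((6 + 2*((⅛)*14)² + 24*((⅛)*14)) - 46325) = √((6 + 2*(7/4)² + 24*(7/4)) - 46325) = √((6 + 2*(49/16) + 42) - 46325) = √((6 + 49/8 + 42) - 46325) = √(433/8 - 46325) = √(-370167/8) = I*√740334/4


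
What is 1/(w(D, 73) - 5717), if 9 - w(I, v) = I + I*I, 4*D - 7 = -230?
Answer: -16/140165 ≈ -0.00011415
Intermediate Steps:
D = -223/4 (D = 7/4 + (¼)*(-230) = 7/4 - 115/2 = -223/4 ≈ -55.750)
w(I, v) = 9 - I - I² (w(I, v) = 9 - (I + I*I) = 9 - (I + I²) = 9 + (-I - I²) = 9 - I - I²)
1/(w(D, 73) - 5717) = 1/((9 - 1*(-223/4) - (-223/4)²) - 5717) = 1/((9 + 223/4 - 1*49729/16) - 5717) = 1/((9 + 223/4 - 49729/16) - 5717) = 1/(-48693/16 - 5717) = 1/(-140165/16) = -16/140165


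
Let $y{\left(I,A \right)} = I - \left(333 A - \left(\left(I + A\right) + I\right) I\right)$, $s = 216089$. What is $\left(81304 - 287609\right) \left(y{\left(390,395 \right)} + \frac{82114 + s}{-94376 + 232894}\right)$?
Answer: $- \frac{9347726709878865}{138518} \approx -6.7484 \cdot 10^{10}$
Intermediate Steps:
$y{\left(I,A \right)} = I - 333 A + I \left(A + 2 I\right)$ ($y{\left(I,A \right)} = I - \left(333 A - \left(\left(A + I\right) + I\right) I\right) = I - \left(333 A - \left(A + 2 I\right) I\right) = I - \left(333 A - I \left(A + 2 I\right)\right) = I - 333 A + I \left(A + 2 I\right)$)
$\left(81304 - 287609\right) \left(y{\left(390,395 \right)} + \frac{82114 + s}{-94376 + 232894}\right) = \left(81304 - 287609\right) \left(\left(390 - 131535 + 2 \cdot 390^{2} + 395 \cdot 390\right) + \frac{82114 + 216089}{-94376 + 232894}\right) = - 206305 \left(\left(390 - 131535 + 2 \cdot 152100 + 154050\right) + \frac{298203}{138518}\right) = - 206305 \left(\left(390 - 131535 + 304200 + 154050\right) + 298203 \cdot \frac{1}{138518}\right) = - 206305 \left(327105 + \frac{298203}{138518}\right) = \left(-206305\right) \frac{45310228593}{138518} = - \frac{9347726709878865}{138518}$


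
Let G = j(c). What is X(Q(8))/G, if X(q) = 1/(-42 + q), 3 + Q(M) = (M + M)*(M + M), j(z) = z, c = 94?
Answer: 1/19834 ≈ 5.0418e-5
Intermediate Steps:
G = 94
Q(M) = -3 + 4*M² (Q(M) = -3 + (M + M)*(M + M) = -3 + (2*M)*(2*M) = -3 + 4*M²)
X(Q(8))/G = 1/(-42 + (-3 + 4*8²)*94) = (1/94)/(-42 + (-3 + 4*64)) = (1/94)/(-42 + (-3 + 256)) = (1/94)/(-42 + 253) = (1/94)/211 = (1/211)*(1/94) = 1/19834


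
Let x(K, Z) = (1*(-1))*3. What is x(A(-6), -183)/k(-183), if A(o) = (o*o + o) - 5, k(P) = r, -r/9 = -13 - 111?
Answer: -1/372 ≈ -0.0026882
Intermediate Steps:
r = 1116 (r = -9*(-13 - 111) = -9*(-124) = 1116)
k(P) = 1116
A(o) = -5 + o + o² (A(o) = (o² + o) - 5 = (o + o²) - 5 = -5 + o + o²)
x(K, Z) = -3 (x(K, Z) = -1*3 = -3)
x(A(-6), -183)/k(-183) = -3/1116 = -3*1/1116 = -1/372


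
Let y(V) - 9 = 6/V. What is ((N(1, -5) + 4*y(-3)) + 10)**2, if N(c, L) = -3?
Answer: 1225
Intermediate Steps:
y(V) = 9 + 6/V
((N(1, -5) + 4*y(-3)) + 10)**2 = ((-3 + 4*(9 + 6/(-3))) + 10)**2 = ((-3 + 4*(9 + 6*(-1/3))) + 10)**2 = ((-3 + 4*(9 - 2)) + 10)**2 = ((-3 + 4*7) + 10)**2 = ((-3 + 28) + 10)**2 = (25 + 10)**2 = 35**2 = 1225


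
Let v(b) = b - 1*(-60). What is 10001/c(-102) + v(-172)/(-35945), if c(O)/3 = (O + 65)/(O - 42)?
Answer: 2465047072/189995 ≈ 12974.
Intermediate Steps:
v(b) = 60 + b (v(b) = b + 60 = 60 + b)
c(O) = 3*(65 + O)/(-42 + O) (c(O) = 3*((O + 65)/(O - 42)) = 3*((65 + O)/(-42 + O)) = 3*(65 + O)/(-42 + O))
10001/c(-102) + v(-172)/(-35945) = 10001/((3*(65 - 102)/(-42 - 102))) + (60 - 172)/(-35945) = 10001/((3*(-37)/(-144))) - 112*(-1/35945) = 10001/((3*(-1/144)*(-37))) + 16/5135 = 10001/(37/48) + 16/5135 = 10001*(48/37) + 16/5135 = 480048/37 + 16/5135 = 2465047072/189995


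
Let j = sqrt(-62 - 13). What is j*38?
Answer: 190*I*sqrt(3) ≈ 329.09*I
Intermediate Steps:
j = 5*I*sqrt(3) (j = sqrt(-75) = 5*I*sqrt(3) ≈ 8.6602*I)
j*38 = (5*I*sqrt(3))*38 = 190*I*sqrt(3)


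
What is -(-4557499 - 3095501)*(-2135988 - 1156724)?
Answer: -25199124936000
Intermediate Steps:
-(-4557499 - 3095501)*(-2135988 - 1156724) = -(-7653000)*(-3292712) = -1*25199124936000 = -25199124936000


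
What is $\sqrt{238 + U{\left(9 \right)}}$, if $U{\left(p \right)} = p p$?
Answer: $\sqrt{319} \approx 17.861$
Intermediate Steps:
$U{\left(p \right)} = p^{2}$
$\sqrt{238 + U{\left(9 \right)}} = \sqrt{238 + 9^{2}} = \sqrt{238 + 81} = \sqrt{319}$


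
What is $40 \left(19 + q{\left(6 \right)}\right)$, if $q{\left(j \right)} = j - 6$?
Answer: $760$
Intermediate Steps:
$q{\left(j \right)} = -6 + j$ ($q{\left(j \right)} = j - 6 = -6 + j$)
$40 \left(19 + q{\left(6 \right)}\right) = 40 \left(19 + \left(-6 + 6\right)\right) = 40 \left(19 + 0\right) = 40 \cdot 19 = 760$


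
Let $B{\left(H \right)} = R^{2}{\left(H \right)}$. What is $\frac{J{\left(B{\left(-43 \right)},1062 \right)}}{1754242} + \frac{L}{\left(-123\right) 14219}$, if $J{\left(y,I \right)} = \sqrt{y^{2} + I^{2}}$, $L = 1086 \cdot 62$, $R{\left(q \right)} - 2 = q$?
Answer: $- \frac{22444}{582979} + \frac{\sqrt{3953605}}{1754242} \approx -0.037365$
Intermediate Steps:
$R{\left(q \right)} = 2 + q$
$L = 67332$
$B{\left(H \right)} = \left(2 + H\right)^{2}$
$J{\left(y,I \right)} = \sqrt{I^{2} + y^{2}}$
$\frac{J{\left(B{\left(-43 \right)},1062 \right)}}{1754242} + \frac{L}{\left(-123\right) 14219} = \frac{\sqrt{1062^{2} + \left(\left(2 - 43\right)^{2}\right)^{2}}}{1754242} + \frac{67332}{\left(-123\right) 14219} = \sqrt{1127844 + \left(\left(-41\right)^{2}\right)^{2}} \cdot \frac{1}{1754242} + \frac{67332}{-1748937} = \sqrt{1127844 + 1681^{2}} \cdot \frac{1}{1754242} + 67332 \left(- \frac{1}{1748937}\right) = \sqrt{1127844 + 2825761} \cdot \frac{1}{1754242} - \frac{22444}{582979} = \sqrt{3953605} \cdot \frac{1}{1754242} - \frac{22444}{582979} = \frac{\sqrt{3953605}}{1754242} - \frac{22444}{582979} = - \frac{22444}{582979} + \frac{\sqrt{3953605}}{1754242}$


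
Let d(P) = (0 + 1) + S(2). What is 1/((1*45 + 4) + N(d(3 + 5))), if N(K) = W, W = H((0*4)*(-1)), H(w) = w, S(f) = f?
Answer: 1/49 ≈ 0.020408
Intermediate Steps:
d(P) = 3 (d(P) = (0 + 1) + 2 = 1 + 2 = 3)
W = 0 (W = (0*4)*(-1) = 0*(-1) = 0)
N(K) = 0
1/((1*45 + 4) + N(d(3 + 5))) = 1/((1*45 + 4) + 0) = 1/((45 + 4) + 0) = 1/(49 + 0) = 1/49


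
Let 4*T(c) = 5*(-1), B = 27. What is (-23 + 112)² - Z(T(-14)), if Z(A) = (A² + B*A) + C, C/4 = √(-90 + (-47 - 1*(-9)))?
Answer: 127251/16 - 32*I*√2 ≈ 7953.2 - 45.255*I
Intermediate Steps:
C = 32*I*√2 (C = 4*√(-90 + (-47 - 1*(-9))) = 4*√(-90 + (-47 + 9)) = 4*√(-90 - 38) = 4*√(-128) = 4*(8*I*√2) = 32*I*√2 ≈ 45.255*I)
T(c) = -5/4 (T(c) = (5*(-1))/4 = (¼)*(-5) = -5/4)
Z(A) = A² + 27*A + 32*I*√2 (Z(A) = (A² + 27*A) + 32*I*√2 = A² + 27*A + 32*I*√2)
(-23 + 112)² - Z(T(-14)) = (-23 + 112)² - ((-5/4)² + 27*(-5/4) + 32*I*√2) = 89² - (25/16 - 135/4 + 32*I*√2) = 7921 - (-515/16 + 32*I*√2) = 7921 + (515/16 - 32*I*√2) = 127251/16 - 32*I*√2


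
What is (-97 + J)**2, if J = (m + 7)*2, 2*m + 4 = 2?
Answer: 7225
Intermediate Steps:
m = -1 (m = -2 + (1/2)*2 = -2 + 1 = -1)
J = 12 (J = (-1 + 7)*2 = 6*2 = 12)
(-97 + J)**2 = (-97 + 12)**2 = (-85)**2 = 7225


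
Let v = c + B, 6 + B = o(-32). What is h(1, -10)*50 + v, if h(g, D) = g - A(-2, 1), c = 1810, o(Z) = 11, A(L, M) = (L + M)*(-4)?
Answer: 1665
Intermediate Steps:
A(L, M) = -4*L - 4*M
B = 5 (B = -6 + 11 = 5)
h(g, D) = -4 + g (h(g, D) = g - (-4*(-2) - 4*1) = g - (8 - 4) = g - 1*4 = g - 4 = -4 + g)
v = 1815 (v = 1810 + 5 = 1815)
h(1, -10)*50 + v = (-4 + 1)*50 + 1815 = -3*50 + 1815 = -150 + 1815 = 1665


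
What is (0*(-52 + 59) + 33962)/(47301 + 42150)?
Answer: 33962/89451 ≈ 0.37967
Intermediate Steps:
(0*(-52 + 59) + 33962)/(47301 + 42150) = (0*7 + 33962)/89451 = (0 + 33962)*(1/89451) = 33962*(1/89451) = 33962/89451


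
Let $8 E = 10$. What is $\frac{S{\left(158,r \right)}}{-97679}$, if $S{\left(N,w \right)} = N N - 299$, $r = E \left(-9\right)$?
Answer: $- \frac{24665}{97679} \approx -0.25251$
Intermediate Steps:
$E = \frac{5}{4}$ ($E = \frac{1}{8} \cdot 10 = \frac{5}{4} \approx 1.25$)
$r = - \frac{45}{4}$ ($r = \frac{5}{4} \left(-9\right) = - \frac{45}{4} \approx -11.25$)
$S{\left(N,w \right)} = -299 + N^{2}$ ($S{\left(N,w \right)} = N^{2} - 299 = -299 + N^{2}$)
$\frac{S{\left(158,r \right)}}{-97679} = \frac{-299 + 158^{2}}{-97679} = \left(-299 + 24964\right) \left(- \frac{1}{97679}\right) = 24665 \left(- \frac{1}{97679}\right) = - \frac{24665}{97679}$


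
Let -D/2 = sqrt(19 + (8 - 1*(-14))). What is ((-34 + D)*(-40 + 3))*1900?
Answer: 2390200 + 140600*sqrt(41) ≈ 3.2905e+6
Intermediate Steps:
D = -2*sqrt(41) (D = -2*sqrt(19 + (8 - 1*(-14))) = -2*sqrt(19 + (8 + 14)) = -2*sqrt(19 + 22) = -2*sqrt(41) ≈ -12.806)
((-34 + D)*(-40 + 3))*1900 = ((-34 - 2*sqrt(41))*(-40 + 3))*1900 = ((-34 - 2*sqrt(41))*(-37))*1900 = (1258 + 74*sqrt(41))*1900 = 2390200 + 140600*sqrt(41)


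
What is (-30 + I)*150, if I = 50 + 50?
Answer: 10500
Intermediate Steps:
I = 100
(-30 + I)*150 = (-30 + 100)*150 = 70*150 = 10500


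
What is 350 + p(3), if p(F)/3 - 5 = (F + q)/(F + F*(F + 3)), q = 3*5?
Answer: 2573/7 ≈ 367.57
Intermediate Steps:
q = 15
p(F) = 15 + 3*(15 + F)/(F + F*(3 + F)) (p(F) = 15 + 3*((F + 15)/(F + F*(F + 3))) = 15 + 3*((15 + F)/(F + F*(3 + F))) = 15 + 3*(15 + F)/(F + F*(3 + F)))
350 + p(3) = 350 + 3*(15 + 5*3² + 21*3)/(3*(4 + 3)) = 350 + 3*(⅓)*(15 + 5*9 + 63)/7 = 350 + 3*(⅓)*(⅐)*(15 + 45 + 63) = 350 + 3*(⅓)*(⅐)*123 = 350 + 123/7 = 2573/7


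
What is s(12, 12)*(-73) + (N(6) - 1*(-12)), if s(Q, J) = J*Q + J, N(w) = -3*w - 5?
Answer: -11399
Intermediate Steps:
N(w) = -5 - 3*w
s(Q, J) = J + J*Q
s(12, 12)*(-73) + (N(6) - 1*(-12)) = (12*(1 + 12))*(-73) + ((-5 - 3*6) - 1*(-12)) = (12*13)*(-73) + ((-5 - 18) + 12) = 156*(-73) + (-23 + 12) = -11388 - 11 = -11399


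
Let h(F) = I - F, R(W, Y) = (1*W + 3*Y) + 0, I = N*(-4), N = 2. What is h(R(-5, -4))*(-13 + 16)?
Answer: 27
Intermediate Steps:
I = -8 (I = 2*(-4) = -8)
R(W, Y) = W + 3*Y (R(W, Y) = (W + 3*Y) + 0 = W + 3*Y)
h(F) = -8 - F
h(R(-5, -4))*(-13 + 16) = (-8 - (-5 + 3*(-4)))*(-13 + 16) = (-8 - (-5 - 12))*3 = (-8 - 1*(-17))*3 = (-8 + 17)*3 = 9*3 = 27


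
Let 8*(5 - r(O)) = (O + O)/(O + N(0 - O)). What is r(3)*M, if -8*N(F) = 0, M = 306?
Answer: 2907/2 ≈ 1453.5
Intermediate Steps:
N(F) = 0 (N(F) = -⅛*0 = 0)
r(O) = 19/4 (r(O) = 5 - (O + O)/(8*(O + 0)) = 5 - 2*O/(8*O) = 5 - ⅛*2 = 5 - ¼ = 19/4)
r(3)*M = (19/4)*306 = 2907/2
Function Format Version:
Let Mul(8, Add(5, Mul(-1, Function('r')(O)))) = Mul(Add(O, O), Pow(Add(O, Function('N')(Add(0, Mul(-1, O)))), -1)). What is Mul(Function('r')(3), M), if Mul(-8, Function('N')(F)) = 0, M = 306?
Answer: Rational(2907, 2) ≈ 1453.5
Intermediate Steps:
Function('N')(F) = 0 (Function('N')(F) = Mul(Rational(-1, 8), 0) = 0)
Function('r')(O) = Rational(19, 4) (Function('r')(O) = Add(5, Mul(Rational(-1, 8), Mul(Add(O, O), Pow(Add(O, 0), -1)))) = Add(5, Mul(Rational(-1, 8), Mul(Mul(2, O), Pow(O, -1)))) = Add(5, Mul(Rational(-1, 8), 2)) = Add(5, Rational(-1, 4)) = Rational(19, 4))
Mul(Function('r')(3), M) = Mul(Rational(19, 4), 306) = Rational(2907, 2)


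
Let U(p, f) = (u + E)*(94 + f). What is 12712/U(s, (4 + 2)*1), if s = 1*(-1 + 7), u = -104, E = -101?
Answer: -3178/5125 ≈ -0.62010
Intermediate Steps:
s = 6 (s = 1*6 = 6)
U(p, f) = -19270 - 205*f (U(p, f) = (-104 - 101)*(94 + f) = -205*(94 + f) = -19270 - 205*f)
12712/U(s, (4 + 2)*1) = 12712/(-19270 - 205*(4 + 2)) = 12712/(-19270 - 1230) = 12712/(-20500) = 12712*(-1/20500) = -3178/5125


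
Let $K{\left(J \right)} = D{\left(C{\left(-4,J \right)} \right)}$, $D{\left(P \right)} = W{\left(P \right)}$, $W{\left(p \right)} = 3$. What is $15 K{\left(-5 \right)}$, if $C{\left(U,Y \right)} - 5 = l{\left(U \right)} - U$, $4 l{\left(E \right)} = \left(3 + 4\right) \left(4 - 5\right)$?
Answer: $45$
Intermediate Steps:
$l{\left(E \right)} = - \frac{7}{4}$ ($l{\left(E \right)} = \frac{\left(3 + 4\right) \left(4 - 5\right)}{4} = \frac{7 \left(-1\right)}{4} = \frac{1}{4} \left(-7\right) = - \frac{7}{4}$)
$C{\left(U,Y \right)} = \frac{13}{4} - U$ ($C{\left(U,Y \right)} = 5 - \left(\frac{7}{4} + U\right) = \frac{13}{4} - U$)
$D{\left(P \right)} = 3$
$K{\left(J \right)} = 3$
$15 K{\left(-5 \right)} = 15 \cdot 3 = 45$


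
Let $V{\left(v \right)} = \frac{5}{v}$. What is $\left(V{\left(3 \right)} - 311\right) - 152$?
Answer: $- \frac{1384}{3} \approx -461.33$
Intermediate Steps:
$\left(V{\left(3 \right)} - 311\right) - 152 = \left(\frac{5}{3} - 311\right) - 152 = - \frac{928}{3} - 152 = - \frac{1384}{3}$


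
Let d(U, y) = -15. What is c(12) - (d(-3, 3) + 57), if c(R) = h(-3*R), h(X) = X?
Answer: -78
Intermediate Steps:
c(R) = -3*R
c(12) - (d(-3, 3) + 57) = -3*12 - (-15 + 57) = -36 - 1*42 = -36 - 42 = -78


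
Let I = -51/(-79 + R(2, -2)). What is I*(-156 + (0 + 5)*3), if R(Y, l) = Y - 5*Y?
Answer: -2397/29 ≈ -82.655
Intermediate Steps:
R(Y, l) = -4*Y
I = 17/29 (I = -51/(-79 - 4*2) = -51/(-79 - 8) = -51/(-87) = -51*(-1/87) = 17/29 ≈ 0.58621)
I*(-156 + (0 + 5)*3) = 17*(-156 + (0 + 5)*3)/29 = 17*(-156 + 5*3)/29 = 17*(-156 + 15)/29 = (17/29)*(-141) = -2397/29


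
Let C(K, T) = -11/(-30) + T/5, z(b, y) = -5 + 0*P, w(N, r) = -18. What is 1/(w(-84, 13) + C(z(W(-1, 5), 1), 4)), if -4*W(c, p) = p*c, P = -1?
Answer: -6/101 ≈ -0.059406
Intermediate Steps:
W(c, p) = -c*p/4 (W(c, p) = -p*c/4 = -c*p/4)
z(b, y) = -5 (z(b, y) = -5 + 0*(-1) = -5 + 0 = -5)
C(K, T) = 11/30 + T/5 (C(K, T) = -11*(-1/30) + T*(⅕) = 11/30 + T/5)
1/(w(-84, 13) + C(z(W(-1, 5), 1), 4)) = 1/(-18 + (11/30 + (⅕)*4)) = 1/(-18 + (11/30 + ⅘)) = 1/(-18 + 7/6) = 1/(-101/6) = -6/101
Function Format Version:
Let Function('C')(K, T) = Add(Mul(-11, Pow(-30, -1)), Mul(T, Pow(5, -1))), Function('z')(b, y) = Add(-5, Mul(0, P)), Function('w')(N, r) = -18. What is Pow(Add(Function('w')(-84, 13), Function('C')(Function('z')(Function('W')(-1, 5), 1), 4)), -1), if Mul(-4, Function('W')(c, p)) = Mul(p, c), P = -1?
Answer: Rational(-6, 101) ≈ -0.059406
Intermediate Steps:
Function('W')(c, p) = Mul(Rational(-1, 4), c, p) (Function('W')(c, p) = Mul(Rational(-1, 4), Mul(p, c)) = Mul(Rational(-1, 4), Mul(c, p)) = Mul(Rational(-1, 4), c, p))
Function('z')(b, y) = -5 (Function('z')(b, y) = Add(-5, Mul(0, -1)) = Add(-5, 0) = -5)
Function('C')(K, T) = Add(Rational(11, 30), Mul(Rational(1, 5), T)) (Function('C')(K, T) = Add(Mul(-11, Rational(-1, 30)), Mul(T, Rational(1, 5))) = Add(Rational(11, 30), Mul(Rational(1, 5), T)))
Pow(Add(Function('w')(-84, 13), Function('C')(Function('z')(Function('W')(-1, 5), 1), 4)), -1) = Pow(Add(-18, Add(Rational(11, 30), Mul(Rational(1, 5), 4))), -1) = Pow(Add(-18, Add(Rational(11, 30), Rational(4, 5))), -1) = Pow(Add(-18, Rational(7, 6)), -1) = Pow(Rational(-101, 6), -1) = Rational(-6, 101)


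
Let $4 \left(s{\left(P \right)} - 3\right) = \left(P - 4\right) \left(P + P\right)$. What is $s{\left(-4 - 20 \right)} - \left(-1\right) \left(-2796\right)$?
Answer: $-2457$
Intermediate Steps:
$s{\left(P \right)} = 3 + \frac{P \left(-4 + P\right)}{2}$ ($s{\left(P \right)} = 3 + \frac{\left(P - 4\right) \left(P + P\right)}{4} = 3 + \frac{\left(-4 + P\right) 2 P}{4} = 3 + \frac{2 P \left(-4 + P\right)}{4} = 3 + \frac{P \left(-4 + P\right)}{2}$)
$s{\left(-4 - 20 \right)} - \left(-1\right) \left(-2796\right) = \left(3 + \frac{\left(-4 - 20\right)^{2}}{2} - 2 \left(-4 - 20\right)\right) - \left(-1\right) \left(-2796\right) = \left(3 + \frac{\left(-24\right)^{2}}{2} - -48\right) - 2796 = \left(3 + \frac{1}{2} \cdot 576 + 48\right) - 2796 = \left(3 + 288 + 48\right) - 2796 = 339 - 2796 = -2457$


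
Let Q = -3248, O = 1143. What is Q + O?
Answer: -2105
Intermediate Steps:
Q + O = -3248 + 1143 = -2105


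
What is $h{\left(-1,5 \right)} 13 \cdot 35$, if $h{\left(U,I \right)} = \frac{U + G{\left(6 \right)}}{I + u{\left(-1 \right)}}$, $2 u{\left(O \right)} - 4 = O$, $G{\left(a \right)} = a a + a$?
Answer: $2870$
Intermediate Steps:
$G{\left(a \right)} = a + a^{2}$ ($G{\left(a \right)} = a^{2} + a = a + a^{2}$)
$u{\left(O \right)} = 2 + \frac{O}{2}$
$h{\left(U,I \right)} = \frac{42 + U}{\frac{3}{2} + I}$ ($h{\left(U,I \right)} = \frac{U + 6 \left(1 + 6\right)}{I + \left(2 + \frac{1}{2} \left(-1\right)\right)} = \frac{U + 6 \cdot 7}{I + \left(2 - \frac{1}{2}\right)} = \frac{U + 42}{I + \frac{3}{2}} = \frac{42 + U}{\frac{3}{2} + I}$)
$h{\left(-1,5 \right)} 13 \cdot 35 = \frac{2 \left(42 - 1\right)}{3 + 2 \cdot 5} \cdot 13 \cdot 35 = 2 \frac{1}{3 + 10} \cdot 41 \cdot 13 \cdot 35 = 2 \cdot \frac{1}{13} \cdot 41 \cdot 13 \cdot 35 = \frac{82}{13} \cdot 13 \cdot 35 = 82 \cdot 35 = 2870$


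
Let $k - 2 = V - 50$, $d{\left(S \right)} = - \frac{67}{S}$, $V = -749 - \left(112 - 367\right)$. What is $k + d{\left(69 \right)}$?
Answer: $- \frac{37465}{69} \approx -542.97$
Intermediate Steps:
$V = -494$ ($V = -749 - \left(112 - 367\right) = -749 - -255 = -749 + 255 = -494$)
$k = -542$ ($k = 2 - 544 = -542$)
$k + d{\left(69 \right)} = -542 - \frac{67}{69} = - \frac{37465}{69}$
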